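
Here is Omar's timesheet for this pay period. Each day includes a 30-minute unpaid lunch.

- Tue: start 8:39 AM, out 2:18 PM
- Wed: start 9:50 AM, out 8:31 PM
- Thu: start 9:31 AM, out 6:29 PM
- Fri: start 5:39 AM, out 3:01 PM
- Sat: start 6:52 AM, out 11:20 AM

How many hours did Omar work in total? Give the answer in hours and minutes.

36 h 38 min

Tue: 8:39 AM–2:18 PM = 5 h 39 min; less 30 min break → 5 h 9 min
Wed: 9:50 AM–8:31 PM = 10 h 41 min; less 30 min break → 10 h 11 min
Thu: 9:31 AM–6:29 PM = 8 h 58 min; less 30 min break → 8 h 28 min
Fri: 5:39 AM–3:01 PM = 9 h 22 min; less 30 min break → 8 h 52 min
Sat: 6:52 AM–11:20 AM = 4 h 28 min; less 30 min break → 3 h 58 min
Total: 5 h 9 min + 10 h 11 min + 8 h 28 min + 8 h 52 min + 3 h 58 min = 36 h 38 min.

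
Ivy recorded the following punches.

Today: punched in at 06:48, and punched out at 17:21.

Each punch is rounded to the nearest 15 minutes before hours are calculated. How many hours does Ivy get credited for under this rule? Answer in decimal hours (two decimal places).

Today: in 06:48→06:45, out 17:21→17:15; 10 h 30 min

10.50 hours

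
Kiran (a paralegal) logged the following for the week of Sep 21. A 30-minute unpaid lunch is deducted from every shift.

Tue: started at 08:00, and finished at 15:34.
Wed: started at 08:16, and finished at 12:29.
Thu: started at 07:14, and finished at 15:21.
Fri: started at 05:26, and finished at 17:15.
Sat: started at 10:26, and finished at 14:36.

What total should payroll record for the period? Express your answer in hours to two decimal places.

33.38 hours

Tue: 08:00–15:34 = 7 h 34 min; less 30 min break → 7 h 4 min
Wed: 08:16–12:29 = 4 h 13 min; less 30 min break → 3 h 43 min
Thu: 07:14–15:21 = 8 h 7 min; less 30 min break → 7 h 37 min
Fri: 05:26–17:15 = 11 h 49 min; less 30 min break → 11 h 19 min
Sat: 10:26–14:36 = 4 h 10 min; less 30 min break → 3 h 40 min
Total: 7 h 4 min + 3 h 43 min + 7 h 37 min + 11 h 19 min + 3 h 40 min = 33 h 23 min.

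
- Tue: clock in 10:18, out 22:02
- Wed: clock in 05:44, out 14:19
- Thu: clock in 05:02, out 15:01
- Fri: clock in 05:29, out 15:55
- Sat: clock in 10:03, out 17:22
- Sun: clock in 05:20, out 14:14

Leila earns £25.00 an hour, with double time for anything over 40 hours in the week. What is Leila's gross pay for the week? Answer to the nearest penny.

£1847.50

Tue: 10:18–22:02 = 11 h 44 min
Wed: 05:44–14:19 = 8 h 35 min
Thu: 05:02–15:01 = 9 h 59 min
Fri: 05:29–15:55 = 10 h 26 min
Sat: 10:03–17:22 = 7 h 19 min
Sun: 05:20–14:14 = 8 h 54 min
Total worked: 56 h 57 min = 3417 min.
Regular 40 h 0 min = 2400 min at £25.00/h; overtime 16 h 57 min = 1017 min at £50.00/h.
Pay = (2400 × £25.00 + 1017 × £50.00) ÷ 60 = £1847.50.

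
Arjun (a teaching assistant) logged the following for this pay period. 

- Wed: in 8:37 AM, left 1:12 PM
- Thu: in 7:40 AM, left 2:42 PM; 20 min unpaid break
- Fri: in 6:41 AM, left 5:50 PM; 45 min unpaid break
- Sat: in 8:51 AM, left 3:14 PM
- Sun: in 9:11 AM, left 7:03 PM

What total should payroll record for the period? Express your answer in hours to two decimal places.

37.93 hours

Wed: 8:37 AM–1:12 PM = 4 h 35 min
Thu: 7:40 AM–2:42 PM = 7 h 2 min; less 20 min break → 6 h 42 min
Fri: 6:41 AM–5:50 PM = 11 h 9 min; less 45 min break → 10 h 24 min
Sat: 8:51 AM–3:14 PM = 6 h 23 min
Sun: 9:11 AM–7:03 PM = 9 h 52 min
Total: 4 h 35 min + 6 h 42 min + 10 h 24 min + 6 h 23 min + 9 h 52 min = 37 h 56 min.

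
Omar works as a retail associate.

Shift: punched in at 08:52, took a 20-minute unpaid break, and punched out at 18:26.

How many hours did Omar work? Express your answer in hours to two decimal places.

9.23 hours

Shift: 08:52–18:26 = 9 h 34 min; less 20 min break → 9 h 14 min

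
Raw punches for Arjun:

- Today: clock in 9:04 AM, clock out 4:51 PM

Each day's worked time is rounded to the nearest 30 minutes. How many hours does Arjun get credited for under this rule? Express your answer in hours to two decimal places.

Today: 9:04 AM–4:51 PM = 7 h 47 min → rounds to 8 h 0 min

8.00 hours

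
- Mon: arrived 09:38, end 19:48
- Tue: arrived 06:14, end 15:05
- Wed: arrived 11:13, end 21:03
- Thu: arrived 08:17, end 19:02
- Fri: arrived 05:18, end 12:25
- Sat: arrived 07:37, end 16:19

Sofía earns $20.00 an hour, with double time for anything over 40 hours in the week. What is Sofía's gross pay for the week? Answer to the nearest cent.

$1416.67

Mon: 09:38–19:48 = 10 h 10 min
Tue: 06:14–15:05 = 8 h 51 min
Wed: 11:13–21:03 = 9 h 50 min
Thu: 08:17–19:02 = 10 h 45 min
Fri: 05:18–12:25 = 7 h 7 min
Sat: 07:37–16:19 = 8 h 42 min
Total worked: 55 h 25 min = 3325 min.
Regular 40 h 0 min = 2400 min at $20.00/h; overtime 15 h 25 min = 925 min at $40.00/h.
Pay = (2400 × $20.00 + 925 × $40.00) ÷ 60 = $1416.67.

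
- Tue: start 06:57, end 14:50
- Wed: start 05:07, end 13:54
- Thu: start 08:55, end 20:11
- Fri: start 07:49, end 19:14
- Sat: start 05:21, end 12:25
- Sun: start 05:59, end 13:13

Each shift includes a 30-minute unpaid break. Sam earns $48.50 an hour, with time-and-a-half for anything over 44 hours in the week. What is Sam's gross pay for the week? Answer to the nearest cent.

$2617.79

Tue: 06:57–14:50 = 7 h 53 min; less 30 min break → 7 h 23 min
Wed: 05:07–13:54 = 8 h 47 min; less 30 min break → 8 h 17 min
Thu: 08:55–20:11 = 11 h 16 min; less 30 min break → 10 h 46 min
Fri: 07:49–19:14 = 11 h 25 min; less 30 min break → 10 h 55 min
Sat: 05:21–12:25 = 7 h 4 min; less 30 min break → 6 h 34 min
Sun: 05:59–13:13 = 7 h 14 min; less 30 min break → 6 h 44 min
Total worked: 50 h 39 min = 3039 min.
Regular 44 h 0 min = 2640 min at $48.50/h; overtime 6 h 39 min = 399 min at $72.75/h.
Pay = (2640 × $48.50 + 399 × $72.75) ÷ 60 = $2617.79.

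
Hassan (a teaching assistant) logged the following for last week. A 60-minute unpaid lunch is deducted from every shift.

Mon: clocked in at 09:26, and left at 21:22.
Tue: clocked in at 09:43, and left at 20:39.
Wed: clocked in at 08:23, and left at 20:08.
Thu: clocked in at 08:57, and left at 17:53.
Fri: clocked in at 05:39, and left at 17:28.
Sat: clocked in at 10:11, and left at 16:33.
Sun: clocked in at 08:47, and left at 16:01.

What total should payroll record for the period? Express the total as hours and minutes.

61 h 58 min

Mon: 09:26–21:22 = 11 h 56 min; less 60 min break → 10 h 56 min
Tue: 09:43–20:39 = 10 h 56 min; less 60 min break → 9 h 56 min
Wed: 08:23–20:08 = 11 h 45 min; less 60 min break → 10 h 45 min
Thu: 08:57–17:53 = 8 h 56 min; less 60 min break → 7 h 56 min
Fri: 05:39–17:28 = 11 h 49 min; less 60 min break → 10 h 49 min
Sat: 10:11–16:33 = 6 h 22 min; less 60 min break → 5 h 22 min
Sun: 08:47–16:01 = 7 h 14 min; less 60 min break → 6 h 14 min
Total: 10 h 56 min + 9 h 56 min + 10 h 45 min + 7 h 56 min + 10 h 49 min + 5 h 22 min + 6 h 14 min = 61 h 58 min.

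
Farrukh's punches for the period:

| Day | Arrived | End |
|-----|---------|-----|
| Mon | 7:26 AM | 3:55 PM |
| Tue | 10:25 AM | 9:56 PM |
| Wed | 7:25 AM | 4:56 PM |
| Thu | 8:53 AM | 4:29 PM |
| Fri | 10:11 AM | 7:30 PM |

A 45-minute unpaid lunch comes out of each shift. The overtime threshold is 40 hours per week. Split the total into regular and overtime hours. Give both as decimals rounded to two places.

Mon: 7:26 AM–3:55 PM = 8 h 29 min; less 45 min break → 7 h 44 min
Tue: 10:25 AM–9:56 PM = 11 h 31 min; less 45 min break → 10 h 46 min
Wed: 7:25 AM–4:56 PM = 9 h 31 min; less 45 min break → 8 h 46 min
Thu: 8:53 AM–4:29 PM = 7 h 36 min; less 45 min break → 6 h 51 min
Fri: 10:11 AM–7:30 PM = 9 h 19 min; less 45 min break → 8 h 34 min
Total worked: 42 h 41 min = 42.68 h.
Threshold 40 h → overtime 2 h 41 min, regular 40 h 0 min.

Regular 40.00 hours, overtime 2.68 hours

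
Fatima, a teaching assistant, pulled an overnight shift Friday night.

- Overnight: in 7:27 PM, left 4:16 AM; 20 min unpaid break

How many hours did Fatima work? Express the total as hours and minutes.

8 h 29 min

Overnight: 7:27 PM → midnight = 4 h 33 min; midnight → 4:16 AM = 4 h 16 min; span 8 h 49 min; less 20 min break → 8 h 29 min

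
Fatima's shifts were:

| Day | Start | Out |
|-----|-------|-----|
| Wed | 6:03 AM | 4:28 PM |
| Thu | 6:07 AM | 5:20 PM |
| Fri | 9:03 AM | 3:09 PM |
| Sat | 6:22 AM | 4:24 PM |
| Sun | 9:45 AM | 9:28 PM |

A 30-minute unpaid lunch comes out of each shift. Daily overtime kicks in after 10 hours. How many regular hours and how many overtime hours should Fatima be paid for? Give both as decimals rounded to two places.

Regular 45.05 hours, overtime 1.93 hours

Wed: 6:03 AM–4:28 PM = 10 h 25 min; less 30 min break → 9 h 55 min
Thu: 6:07 AM–5:20 PM = 11 h 13 min; less 30 min break → 10 h 43 min
Fri: 9:03 AM–3:09 PM = 6 h 6 min; less 30 min break → 5 h 36 min
Sat: 6:22 AM–4:24 PM = 10 h 2 min; less 30 min break → 9 h 32 min
Sun: 9:45 AM–9:28 PM = 11 h 43 min; less 30 min break → 11 h 13 min
Wed reg 9 h 55 min / OT 0 h 0 min; Thu reg 10 h 0 min / OT 0 h 43 min; Fri reg 5 h 36 min / OT 0 h 0 min; Sat reg 9 h 32 min / OT 0 h 0 min; Sun reg 10 h 0 min / OT 1 h 13 min.
Totals: regular 45 h 3 min, overtime 1 h 56 min.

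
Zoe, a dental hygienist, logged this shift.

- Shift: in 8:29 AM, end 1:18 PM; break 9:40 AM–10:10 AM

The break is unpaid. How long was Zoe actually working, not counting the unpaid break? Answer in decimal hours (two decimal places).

4.32 hours

Shift: 8:29 AM–1:18 PM = 4 h 49 min; less 30 min break → 4 h 19 min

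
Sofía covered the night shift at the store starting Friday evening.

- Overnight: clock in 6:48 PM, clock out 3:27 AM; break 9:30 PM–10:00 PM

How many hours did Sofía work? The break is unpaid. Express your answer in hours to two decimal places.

Overnight: 6:48 PM → midnight = 5 h 12 min; midnight → 3:27 AM = 3 h 27 min; span 8 h 39 min; less 30 min break → 8 h 9 min

8.15 hours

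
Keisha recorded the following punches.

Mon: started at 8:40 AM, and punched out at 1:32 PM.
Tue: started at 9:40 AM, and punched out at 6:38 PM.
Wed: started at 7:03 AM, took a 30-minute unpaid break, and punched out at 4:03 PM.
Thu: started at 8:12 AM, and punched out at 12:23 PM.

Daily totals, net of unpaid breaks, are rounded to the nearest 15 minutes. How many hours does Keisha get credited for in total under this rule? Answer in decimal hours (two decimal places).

Mon: 8:40 AM–1:32 PM = 4 h 52 min → rounds to 4 h 45 min
Tue: 9:40 AM–6:38 PM = 8 h 58 min → rounds to 9 h 0 min
Wed: 7:03 AM–4:03 PM = 9 h 0 min − 30 min = 8 h 30 min → rounds to 8 h 30 min
Thu: 8:12 AM–12:23 PM = 4 h 11 min → rounds to 4 h 15 min
Total credited: 26 h 30 min.

26.50 hours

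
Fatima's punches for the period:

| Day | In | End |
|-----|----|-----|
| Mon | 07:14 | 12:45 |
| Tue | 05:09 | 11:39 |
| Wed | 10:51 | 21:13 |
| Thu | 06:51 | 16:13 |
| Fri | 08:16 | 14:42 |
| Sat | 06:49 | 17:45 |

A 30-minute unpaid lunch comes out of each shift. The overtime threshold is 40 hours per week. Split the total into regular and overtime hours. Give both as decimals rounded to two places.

Regular 40.00 hours, overtime 6.12 hours

Mon: 07:14–12:45 = 5 h 31 min; less 30 min break → 5 h 1 min
Tue: 05:09–11:39 = 6 h 30 min; less 30 min break → 6 h 0 min
Wed: 10:51–21:13 = 10 h 22 min; less 30 min break → 9 h 52 min
Thu: 06:51–16:13 = 9 h 22 min; less 30 min break → 8 h 52 min
Fri: 08:16–14:42 = 6 h 26 min; less 30 min break → 5 h 56 min
Sat: 06:49–17:45 = 10 h 56 min; less 30 min break → 10 h 26 min
Total worked: 46 h 7 min = 46.12 h.
Threshold 40 h → overtime 6 h 7 min, regular 40 h 0 min.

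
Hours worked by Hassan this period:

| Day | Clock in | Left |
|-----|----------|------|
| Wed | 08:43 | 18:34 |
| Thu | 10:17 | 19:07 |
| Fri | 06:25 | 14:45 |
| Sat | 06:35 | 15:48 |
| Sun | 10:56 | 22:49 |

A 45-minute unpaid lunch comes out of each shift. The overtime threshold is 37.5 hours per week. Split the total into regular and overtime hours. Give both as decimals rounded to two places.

Wed: 08:43–18:34 = 9 h 51 min; less 45 min break → 9 h 6 min
Thu: 10:17–19:07 = 8 h 50 min; less 45 min break → 8 h 5 min
Fri: 06:25–14:45 = 8 h 20 min; less 45 min break → 7 h 35 min
Sat: 06:35–15:48 = 9 h 13 min; less 45 min break → 8 h 28 min
Sun: 10:56–22:49 = 11 h 53 min; less 45 min break → 11 h 8 min
Total worked: 44 h 22 min = 44.37 h.
Threshold 37.5 h → overtime 6 h 52 min, regular 37 h 30 min.

Regular 37.50 hours, overtime 6.87 hours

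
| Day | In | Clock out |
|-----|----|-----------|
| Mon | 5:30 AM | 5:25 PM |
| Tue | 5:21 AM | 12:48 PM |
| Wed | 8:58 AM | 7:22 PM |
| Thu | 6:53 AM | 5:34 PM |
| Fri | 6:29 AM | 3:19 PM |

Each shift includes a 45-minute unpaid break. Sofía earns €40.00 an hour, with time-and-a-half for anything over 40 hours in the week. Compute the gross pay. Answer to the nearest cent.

€1932.00

Mon: 5:30 AM–5:25 PM = 11 h 55 min; less 45 min break → 11 h 10 min
Tue: 5:21 AM–12:48 PM = 7 h 27 min; less 45 min break → 6 h 42 min
Wed: 8:58 AM–7:22 PM = 10 h 24 min; less 45 min break → 9 h 39 min
Thu: 6:53 AM–5:34 PM = 10 h 41 min; less 45 min break → 9 h 56 min
Fri: 6:29 AM–3:19 PM = 8 h 50 min; less 45 min break → 8 h 5 min
Total worked: 45 h 32 min = 2732 min.
Regular 40 h 0 min = 2400 min at €40.00/h; overtime 5 h 32 min = 332 min at €60.00/h.
Pay = (2400 × €40.00 + 332 × €60.00) ÷ 60 = €1932.00.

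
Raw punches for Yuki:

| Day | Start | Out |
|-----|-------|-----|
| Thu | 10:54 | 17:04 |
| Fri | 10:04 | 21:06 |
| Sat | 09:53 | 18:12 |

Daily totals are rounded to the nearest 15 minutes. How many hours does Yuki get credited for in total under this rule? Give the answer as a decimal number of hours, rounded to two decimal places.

Thu: 10:54–17:04 = 6 h 10 min → rounds to 6 h 15 min
Fri: 10:04–21:06 = 11 h 2 min → rounds to 11 h 0 min
Sat: 09:53–18:12 = 8 h 19 min → rounds to 8 h 15 min
Total credited: 25 h 30 min.

25.50 hours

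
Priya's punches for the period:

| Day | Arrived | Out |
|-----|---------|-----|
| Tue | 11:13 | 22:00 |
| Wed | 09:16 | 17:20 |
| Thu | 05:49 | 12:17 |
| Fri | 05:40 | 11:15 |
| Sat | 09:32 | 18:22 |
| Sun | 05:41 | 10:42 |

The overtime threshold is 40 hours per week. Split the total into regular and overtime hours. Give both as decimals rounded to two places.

Tue: 11:13–22:00 = 10 h 47 min
Wed: 09:16–17:20 = 8 h 4 min
Thu: 05:49–12:17 = 6 h 28 min
Fri: 05:40–11:15 = 5 h 35 min
Sat: 09:32–18:22 = 8 h 50 min
Sun: 05:41–10:42 = 5 h 1 min
Total worked: 44 h 45 min = 44.75 h.
Threshold 40 h → overtime 4 h 45 min, regular 40 h 0 min.

Regular 40.00 hours, overtime 4.75 hours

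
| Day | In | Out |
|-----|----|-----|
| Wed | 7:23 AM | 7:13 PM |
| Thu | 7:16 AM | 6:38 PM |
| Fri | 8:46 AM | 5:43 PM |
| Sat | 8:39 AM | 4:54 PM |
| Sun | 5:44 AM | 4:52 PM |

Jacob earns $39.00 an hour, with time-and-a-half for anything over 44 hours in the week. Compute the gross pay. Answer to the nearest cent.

Wed: 7:23 AM–7:13 PM = 11 h 50 min
Thu: 7:16 AM–6:38 PM = 11 h 22 min
Fri: 8:46 AM–5:43 PM = 8 h 57 min
Sat: 8:39 AM–4:54 PM = 8 h 15 min
Sun: 5:44 AM–4:52 PM = 11 h 8 min
Total worked: 51 h 32 min = 3092 min.
Regular 44 h 0 min = 2640 min at $39.00/h; overtime 7 h 32 min = 452 min at $58.50/h.
Pay = (2640 × $39.00 + 452 × $58.50) ÷ 60 = $2156.70.

$2156.70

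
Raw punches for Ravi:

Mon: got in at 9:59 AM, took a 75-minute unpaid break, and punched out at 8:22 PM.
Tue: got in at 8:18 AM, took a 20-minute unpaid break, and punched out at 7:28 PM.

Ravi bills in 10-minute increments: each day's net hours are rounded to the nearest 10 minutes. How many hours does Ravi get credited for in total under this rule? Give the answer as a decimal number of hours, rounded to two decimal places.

20.00 hours

Mon: 9:59 AM–8:22 PM = 10 h 23 min − 75 min = 9 h 8 min → rounds to 9 h 10 min
Tue: 8:18 AM–7:28 PM = 11 h 10 min − 20 min = 10 h 50 min → rounds to 10 h 50 min
Total credited: 20 h 0 min.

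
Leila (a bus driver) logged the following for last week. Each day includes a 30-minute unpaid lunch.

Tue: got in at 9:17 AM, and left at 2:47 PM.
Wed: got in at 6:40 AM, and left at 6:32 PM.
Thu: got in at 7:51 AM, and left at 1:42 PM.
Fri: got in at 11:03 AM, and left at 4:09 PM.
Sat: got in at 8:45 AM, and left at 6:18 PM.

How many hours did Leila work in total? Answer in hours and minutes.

35 h 22 min

Tue: 9:17 AM–2:47 PM = 5 h 30 min; less 30 min break → 5 h 0 min
Wed: 6:40 AM–6:32 PM = 11 h 52 min; less 30 min break → 11 h 22 min
Thu: 7:51 AM–1:42 PM = 5 h 51 min; less 30 min break → 5 h 21 min
Fri: 11:03 AM–4:09 PM = 5 h 6 min; less 30 min break → 4 h 36 min
Sat: 8:45 AM–6:18 PM = 9 h 33 min; less 30 min break → 9 h 3 min
Total: 5 h 0 min + 11 h 22 min + 5 h 21 min + 4 h 36 min + 9 h 3 min = 35 h 22 min.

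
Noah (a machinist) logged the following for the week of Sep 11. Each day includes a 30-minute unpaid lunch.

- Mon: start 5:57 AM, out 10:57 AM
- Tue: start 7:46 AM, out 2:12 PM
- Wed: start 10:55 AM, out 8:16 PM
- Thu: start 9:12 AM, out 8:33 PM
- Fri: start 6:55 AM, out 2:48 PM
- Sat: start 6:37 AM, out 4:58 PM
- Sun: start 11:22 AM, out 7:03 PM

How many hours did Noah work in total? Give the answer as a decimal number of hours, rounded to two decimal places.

54.55 hours

Mon: 5:57 AM–10:57 AM = 5 h 0 min; less 30 min break → 4 h 30 min
Tue: 7:46 AM–2:12 PM = 6 h 26 min; less 30 min break → 5 h 56 min
Wed: 10:55 AM–8:16 PM = 9 h 21 min; less 30 min break → 8 h 51 min
Thu: 9:12 AM–8:33 PM = 11 h 21 min; less 30 min break → 10 h 51 min
Fri: 6:55 AM–2:48 PM = 7 h 53 min; less 30 min break → 7 h 23 min
Sat: 6:37 AM–4:58 PM = 10 h 21 min; less 30 min break → 9 h 51 min
Sun: 11:22 AM–7:03 PM = 7 h 41 min; less 30 min break → 7 h 11 min
Total: 4 h 30 min + 5 h 56 min + 8 h 51 min + 10 h 51 min + 7 h 23 min + 9 h 51 min + 7 h 11 min = 54 h 33 min.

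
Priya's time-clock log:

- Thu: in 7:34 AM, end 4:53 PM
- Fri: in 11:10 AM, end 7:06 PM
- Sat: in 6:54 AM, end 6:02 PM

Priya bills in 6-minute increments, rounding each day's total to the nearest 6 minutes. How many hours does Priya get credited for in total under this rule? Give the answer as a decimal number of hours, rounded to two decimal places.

Thu: 7:34 AM–4:53 PM = 9 h 19 min → rounds to 9 h 18 min
Fri: 11:10 AM–7:06 PM = 7 h 56 min → rounds to 7 h 54 min
Sat: 6:54 AM–6:02 PM = 11 h 8 min → rounds to 11 h 6 min
Total credited: 28 h 18 min.

28.30 hours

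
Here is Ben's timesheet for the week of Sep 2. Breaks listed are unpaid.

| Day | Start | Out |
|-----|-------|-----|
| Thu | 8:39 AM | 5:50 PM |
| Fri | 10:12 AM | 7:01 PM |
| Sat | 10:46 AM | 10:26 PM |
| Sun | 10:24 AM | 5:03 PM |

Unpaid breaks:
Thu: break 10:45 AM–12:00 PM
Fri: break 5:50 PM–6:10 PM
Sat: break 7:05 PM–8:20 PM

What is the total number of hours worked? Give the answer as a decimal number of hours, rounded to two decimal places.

Thu: 8:39 AM–5:50 PM = 9 h 11 min; less 75 min break → 7 h 56 min
Fri: 10:12 AM–7:01 PM = 8 h 49 min; less 20 min break → 8 h 29 min
Sat: 10:46 AM–10:26 PM = 11 h 40 min; less 75 min break → 10 h 25 min
Sun: 10:24 AM–5:03 PM = 6 h 39 min
Total: 7 h 56 min + 8 h 29 min + 10 h 25 min + 6 h 39 min = 33 h 29 min.

33.48 hours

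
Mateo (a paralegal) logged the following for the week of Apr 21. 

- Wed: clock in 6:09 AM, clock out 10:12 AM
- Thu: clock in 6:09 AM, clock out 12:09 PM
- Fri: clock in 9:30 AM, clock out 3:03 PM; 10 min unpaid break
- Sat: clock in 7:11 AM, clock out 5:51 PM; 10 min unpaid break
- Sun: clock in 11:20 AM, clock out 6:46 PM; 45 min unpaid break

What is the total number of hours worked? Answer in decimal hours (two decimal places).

32.62 hours

Wed: 6:09 AM–10:12 AM = 4 h 3 min
Thu: 6:09 AM–12:09 PM = 6 h 0 min
Fri: 9:30 AM–3:03 PM = 5 h 33 min; less 10 min break → 5 h 23 min
Sat: 7:11 AM–5:51 PM = 10 h 40 min; less 10 min break → 10 h 30 min
Sun: 11:20 AM–6:46 PM = 7 h 26 min; less 45 min break → 6 h 41 min
Total: 4 h 3 min + 6 h 0 min + 5 h 23 min + 10 h 30 min + 6 h 41 min = 32 h 37 min.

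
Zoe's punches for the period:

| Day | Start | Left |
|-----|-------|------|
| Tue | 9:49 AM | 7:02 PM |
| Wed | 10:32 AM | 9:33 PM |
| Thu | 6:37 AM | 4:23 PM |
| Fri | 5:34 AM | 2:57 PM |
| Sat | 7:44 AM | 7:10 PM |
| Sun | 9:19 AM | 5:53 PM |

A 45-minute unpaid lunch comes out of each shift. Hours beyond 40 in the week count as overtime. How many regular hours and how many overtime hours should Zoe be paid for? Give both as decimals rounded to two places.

Tue: 9:49 AM–7:02 PM = 9 h 13 min; less 45 min break → 8 h 28 min
Wed: 10:32 AM–9:33 PM = 11 h 1 min; less 45 min break → 10 h 16 min
Thu: 6:37 AM–4:23 PM = 9 h 46 min; less 45 min break → 9 h 1 min
Fri: 5:34 AM–2:57 PM = 9 h 23 min; less 45 min break → 8 h 38 min
Sat: 7:44 AM–7:10 PM = 11 h 26 min; less 45 min break → 10 h 41 min
Sun: 9:19 AM–5:53 PM = 8 h 34 min; less 45 min break → 7 h 49 min
Total worked: 54 h 53 min = 54.88 h.
Threshold 40 h → overtime 14 h 53 min, regular 40 h 0 min.

Regular 40.00 hours, overtime 14.88 hours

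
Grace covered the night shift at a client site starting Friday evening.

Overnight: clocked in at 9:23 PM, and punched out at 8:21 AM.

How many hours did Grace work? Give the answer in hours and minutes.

10 h 58 min

Overnight: 9:23 PM → midnight = 2 h 37 min; midnight → 8:21 AM = 8 h 21 min; span 10 h 58 min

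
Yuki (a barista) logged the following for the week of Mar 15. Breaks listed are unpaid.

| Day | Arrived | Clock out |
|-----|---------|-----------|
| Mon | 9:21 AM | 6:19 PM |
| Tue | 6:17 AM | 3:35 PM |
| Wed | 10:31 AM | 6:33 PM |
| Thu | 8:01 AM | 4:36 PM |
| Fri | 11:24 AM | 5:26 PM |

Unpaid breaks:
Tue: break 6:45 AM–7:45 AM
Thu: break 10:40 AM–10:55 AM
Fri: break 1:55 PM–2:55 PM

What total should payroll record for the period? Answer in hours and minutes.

Mon: 9:21 AM–6:19 PM = 8 h 58 min
Tue: 6:17 AM–3:35 PM = 9 h 18 min; less 60 min break → 8 h 18 min
Wed: 10:31 AM–6:33 PM = 8 h 2 min
Thu: 8:01 AM–4:36 PM = 8 h 35 min; less 15 min break → 8 h 20 min
Fri: 11:24 AM–5:26 PM = 6 h 2 min; less 60 min break → 5 h 2 min
Total: 8 h 58 min + 8 h 18 min + 8 h 2 min + 8 h 20 min + 5 h 2 min = 38 h 40 min.

38 h 40 min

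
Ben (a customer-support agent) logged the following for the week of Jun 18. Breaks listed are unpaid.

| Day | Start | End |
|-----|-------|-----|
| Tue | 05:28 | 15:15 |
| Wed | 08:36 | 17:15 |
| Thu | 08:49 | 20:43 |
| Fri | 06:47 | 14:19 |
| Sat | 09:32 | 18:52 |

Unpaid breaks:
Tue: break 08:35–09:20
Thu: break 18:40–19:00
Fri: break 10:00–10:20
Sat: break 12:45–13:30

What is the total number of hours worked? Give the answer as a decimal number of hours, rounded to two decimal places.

45.03 hours

Tue: 05:28–15:15 = 9 h 47 min; less 45 min break → 9 h 2 min
Wed: 08:36–17:15 = 8 h 39 min
Thu: 08:49–20:43 = 11 h 54 min; less 20 min break → 11 h 34 min
Fri: 06:47–14:19 = 7 h 32 min; less 20 min break → 7 h 12 min
Sat: 09:32–18:52 = 9 h 20 min; less 45 min break → 8 h 35 min
Total: 9 h 2 min + 8 h 39 min + 11 h 34 min + 7 h 12 min + 8 h 35 min = 45 h 2 min.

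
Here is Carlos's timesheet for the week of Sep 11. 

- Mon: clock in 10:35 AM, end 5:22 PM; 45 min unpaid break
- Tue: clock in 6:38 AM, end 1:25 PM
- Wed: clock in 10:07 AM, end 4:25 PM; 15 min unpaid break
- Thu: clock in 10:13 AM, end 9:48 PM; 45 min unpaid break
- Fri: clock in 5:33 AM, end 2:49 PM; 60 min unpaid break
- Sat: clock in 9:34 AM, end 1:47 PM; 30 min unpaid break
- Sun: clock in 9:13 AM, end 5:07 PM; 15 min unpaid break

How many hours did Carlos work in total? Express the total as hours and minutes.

49 h 20 min

Mon: 10:35 AM–5:22 PM = 6 h 47 min; less 45 min break → 6 h 2 min
Tue: 6:38 AM–1:25 PM = 6 h 47 min
Wed: 10:07 AM–4:25 PM = 6 h 18 min; less 15 min break → 6 h 3 min
Thu: 10:13 AM–9:48 PM = 11 h 35 min; less 45 min break → 10 h 50 min
Fri: 5:33 AM–2:49 PM = 9 h 16 min; less 60 min break → 8 h 16 min
Sat: 9:34 AM–1:47 PM = 4 h 13 min; less 30 min break → 3 h 43 min
Sun: 9:13 AM–5:07 PM = 7 h 54 min; less 15 min break → 7 h 39 min
Total: 6 h 2 min + 6 h 47 min + 6 h 3 min + 10 h 50 min + 8 h 16 min + 3 h 43 min + 7 h 39 min = 49 h 20 min.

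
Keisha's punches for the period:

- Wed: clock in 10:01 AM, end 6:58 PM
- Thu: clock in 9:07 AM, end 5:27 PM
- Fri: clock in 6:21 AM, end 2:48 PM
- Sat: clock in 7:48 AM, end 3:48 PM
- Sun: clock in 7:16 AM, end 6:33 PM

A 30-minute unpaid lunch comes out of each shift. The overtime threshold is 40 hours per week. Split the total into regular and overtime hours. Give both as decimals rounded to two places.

Wed: 10:01 AM–6:58 PM = 8 h 57 min; less 30 min break → 8 h 27 min
Thu: 9:07 AM–5:27 PM = 8 h 20 min; less 30 min break → 7 h 50 min
Fri: 6:21 AM–2:48 PM = 8 h 27 min; less 30 min break → 7 h 57 min
Sat: 7:48 AM–3:48 PM = 8 h 0 min; less 30 min break → 7 h 30 min
Sun: 7:16 AM–6:33 PM = 11 h 17 min; less 30 min break → 10 h 47 min
Total worked: 42 h 31 min = 42.52 h.
Threshold 40 h → overtime 2 h 31 min, regular 40 h 0 min.

Regular 40.00 hours, overtime 2.52 hours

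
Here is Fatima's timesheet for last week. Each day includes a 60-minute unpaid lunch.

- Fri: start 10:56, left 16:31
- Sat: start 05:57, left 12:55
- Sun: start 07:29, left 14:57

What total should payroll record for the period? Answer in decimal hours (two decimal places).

17.02 hours

Fri: 10:56–16:31 = 5 h 35 min; less 60 min break → 4 h 35 min
Sat: 05:57–12:55 = 6 h 58 min; less 60 min break → 5 h 58 min
Sun: 07:29–14:57 = 7 h 28 min; less 60 min break → 6 h 28 min
Total: 4 h 35 min + 5 h 58 min + 6 h 28 min = 17 h 1 min.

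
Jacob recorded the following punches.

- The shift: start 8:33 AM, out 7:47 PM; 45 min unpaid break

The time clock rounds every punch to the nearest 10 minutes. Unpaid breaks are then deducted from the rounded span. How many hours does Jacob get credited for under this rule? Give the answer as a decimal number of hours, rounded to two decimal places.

10.58 hours

The shift: in 8:33 AM→8:30 AM, out 7:47 PM→7:50 PM; 11 h 20 min − 45 min = 10 h 35 min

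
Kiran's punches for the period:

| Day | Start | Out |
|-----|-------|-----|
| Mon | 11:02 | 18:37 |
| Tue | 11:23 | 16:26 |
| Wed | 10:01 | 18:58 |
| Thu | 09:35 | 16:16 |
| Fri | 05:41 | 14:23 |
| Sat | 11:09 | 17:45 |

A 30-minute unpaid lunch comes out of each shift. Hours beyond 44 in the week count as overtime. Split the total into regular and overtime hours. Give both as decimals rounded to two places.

Mon: 11:02–18:37 = 7 h 35 min; less 30 min break → 7 h 5 min
Tue: 11:23–16:26 = 5 h 3 min; less 30 min break → 4 h 33 min
Wed: 10:01–18:58 = 8 h 57 min; less 30 min break → 8 h 27 min
Thu: 09:35–16:16 = 6 h 41 min; less 30 min break → 6 h 11 min
Fri: 05:41–14:23 = 8 h 42 min; less 30 min break → 8 h 12 min
Sat: 11:09–17:45 = 6 h 36 min; less 30 min break → 6 h 6 min
Total worked: 40 h 34 min = 40.57 h.
Threshold 44 h → overtime 0 h 0 min, regular 40 h 34 min.

Regular 40.57 hours, overtime 0.00 hours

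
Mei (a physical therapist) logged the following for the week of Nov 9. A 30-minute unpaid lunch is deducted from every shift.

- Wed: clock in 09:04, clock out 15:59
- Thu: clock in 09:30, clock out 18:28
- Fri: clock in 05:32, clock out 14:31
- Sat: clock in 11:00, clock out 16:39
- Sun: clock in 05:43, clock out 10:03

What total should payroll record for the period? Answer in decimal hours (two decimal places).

Wed: 09:04–15:59 = 6 h 55 min; less 30 min break → 6 h 25 min
Thu: 09:30–18:28 = 8 h 58 min; less 30 min break → 8 h 28 min
Fri: 05:32–14:31 = 8 h 59 min; less 30 min break → 8 h 29 min
Sat: 11:00–16:39 = 5 h 39 min; less 30 min break → 5 h 9 min
Sun: 05:43–10:03 = 4 h 20 min; less 30 min break → 3 h 50 min
Total: 6 h 25 min + 8 h 28 min + 8 h 29 min + 5 h 9 min + 3 h 50 min = 32 h 21 min.

32.35 hours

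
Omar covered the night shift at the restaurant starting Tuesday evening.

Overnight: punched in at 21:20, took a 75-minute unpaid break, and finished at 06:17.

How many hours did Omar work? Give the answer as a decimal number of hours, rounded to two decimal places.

Overnight: 21:20 → midnight = 2 h 40 min; midnight → 06:17 = 6 h 17 min; span 8 h 57 min; less 75 min break → 7 h 42 min

7.70 hours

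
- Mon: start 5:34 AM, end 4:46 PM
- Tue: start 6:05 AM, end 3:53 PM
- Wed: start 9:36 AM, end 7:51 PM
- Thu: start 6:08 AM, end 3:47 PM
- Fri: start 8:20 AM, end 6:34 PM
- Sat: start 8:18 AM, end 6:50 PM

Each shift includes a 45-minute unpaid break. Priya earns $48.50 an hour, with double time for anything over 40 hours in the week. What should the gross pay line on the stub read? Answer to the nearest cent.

$3605.17

Mon: 5:34 AM–4:46 PM = 11 h 12 min; less 45 min break → 10 h 27 min
Tue: 6:05 AM–3:53 PM = 9 h 48 min; less 45 min break → 9 h 3 min
Wed: 9:36 AM–7:51 PM = 10 h 15 min; less 45 min break → 9 h 30 min
Thu: 6:08 AM–3:47 PM = 9 h 39 min; less 45 min break → 8 h 54 min
Fri: 8:20 AM–6:34 PM = 10 h 14 min; less 45 min break → 9 h 29 min
Sat: 8:18 AM–6:50 PM = 10 h 32 min; less 45 min break → 9 h 47 min
Total worked: 57 h 10 min = 3430 min.
Regular 40 h 0 min = 2400 min at $48.50/h; overtime 17 h 10 min = 1030 min at $97.00/h.
Pay = (2400 × $48.50 + 1030 × $97.00) ÷ 60 = $3605.17.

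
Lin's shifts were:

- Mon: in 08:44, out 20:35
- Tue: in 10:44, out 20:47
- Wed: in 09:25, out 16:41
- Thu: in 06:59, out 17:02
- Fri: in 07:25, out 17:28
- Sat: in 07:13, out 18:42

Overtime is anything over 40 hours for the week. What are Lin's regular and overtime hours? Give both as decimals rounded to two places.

Regular 40.00 hours, overtime 20.75 hours

Mon: 08:44–20:35 = 11 h 51 min
Tue: 10:44–20:47 = 10 h 3 min
Wed: 09:25–16:41 = 7 h 16 min
Thu: 06:59–17:02 = 10 h 3 min
Fri: 07:25–17:28 = 10 h 3 min
Sat: 07:13–18:42 = 11 h 29 min
Total worked: 60 h 45 min = 60.75 h.
Threshold 40 h → overtime 20 h 45 min, regular 40 h 0 min.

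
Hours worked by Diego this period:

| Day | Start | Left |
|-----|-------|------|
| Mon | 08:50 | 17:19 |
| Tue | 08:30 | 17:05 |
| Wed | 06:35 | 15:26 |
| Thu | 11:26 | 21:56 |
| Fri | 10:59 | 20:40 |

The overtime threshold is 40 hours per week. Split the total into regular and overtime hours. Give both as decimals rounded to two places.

Mon: 08:50–17:19 = 8 h 29 min
Tue: 08:30–17:05 = 8 h 35 min
Wed: 06:35–15:26 = 8 h 51 min
Thu: 11:26–21:56 = 10 h 30 min
Fri: 10:59–20:40 = 9 h 41 min
Total worked: 46 h 6 min = 46.10 h.
Threshold 40 h → overtime 6 h 6 min, regular 40 h 0 min.

Regular 40.00 hours, overtime 6.10 hours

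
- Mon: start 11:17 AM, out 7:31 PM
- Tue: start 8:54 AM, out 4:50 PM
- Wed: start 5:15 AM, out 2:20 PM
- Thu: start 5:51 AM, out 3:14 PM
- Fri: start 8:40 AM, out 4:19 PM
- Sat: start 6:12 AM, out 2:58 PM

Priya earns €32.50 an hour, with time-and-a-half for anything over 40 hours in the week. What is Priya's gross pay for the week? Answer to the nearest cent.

€1838.69

Mon: 11:17 AM–7:31 PM = 8 h 14 min
Tue: 8:54 AM–4:50 PM = 7 h 56 min
Wed: 5:15 AM–2:20 PM = 9 h 5 min
Thu: 5:51 AM–3:14 PM = 9 h 23 min
Fri: 8:40 AM–4:19 PM = 7 h 39 min
Sat: 6:12 AM–2:58 PM = 8 h 46 min
Total worked: 51 h 3 min = 3063 min.
Regular 40 h 0 min = 2400 min at €32.50/h; overtime 11 h 3 min = 663 min at €48.75/h.
Pay = (2400 × €32.50 + 663 × €48.75) ÷ 60 = €1838.69.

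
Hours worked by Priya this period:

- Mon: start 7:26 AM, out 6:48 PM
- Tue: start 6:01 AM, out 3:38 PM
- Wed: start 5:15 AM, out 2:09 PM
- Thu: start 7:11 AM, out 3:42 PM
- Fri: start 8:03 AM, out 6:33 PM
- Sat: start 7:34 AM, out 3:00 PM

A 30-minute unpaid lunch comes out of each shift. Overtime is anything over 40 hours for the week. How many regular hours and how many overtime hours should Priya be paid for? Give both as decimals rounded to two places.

Mon: 7:26 AM–6:48 PM = 11 h 22 min; less 30 min break → 10 h 52 min
Tue: 6:01 AM–3:38 PM = 9 h 37 min; less 30 min break → 9 h 7 min
Wed: 5:15 AM–2:09 PM = 8 h 54 min; less 30 min break → 8 h 24 min
Thu: 7:11 AM–3:42 PM = 8 h 31 min; less 30 min break → 8 h 1 min
Fri: 8:03 AM–6:33 PM = 10 h 30 min; less 30 min break → 10 h 0 min
Sat: 7:34 AM–3:00 PM = 7 h 26 min; less 30 min break → 6 h 56 min
Total worked: 53 h 20 min = 53.33 h.
Threshold 40 h → overtime 13 h 20 min, regular 40 h 0 min.

Regular 40.00 hours, overtime 13.33 hours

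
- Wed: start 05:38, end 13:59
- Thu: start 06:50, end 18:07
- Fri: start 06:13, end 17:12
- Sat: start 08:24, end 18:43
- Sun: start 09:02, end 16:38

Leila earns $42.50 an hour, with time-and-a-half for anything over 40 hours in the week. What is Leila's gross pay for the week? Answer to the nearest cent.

Wed: 05:38–13:59 = 8 h 21 min
Thu: 06:50–18:07 = 11 h 17 min
Fri: 06:13–17:12 = 10 h 59 min
Sat: 08:24–18:43 = 10 h 19 min
Sun: 09:02–16:38 = 7 h 36 min
Total worked: 48 h 32 min = 2912 min.
Regular 40 h 0 min = 2400 min at $42.50/h; overtime 8 h 32 min = 512 min at $63.75/h.
Pay = (2400 × $42.50 + 512 × $63.75) ÷ 60 = $2244.00.

$2244.00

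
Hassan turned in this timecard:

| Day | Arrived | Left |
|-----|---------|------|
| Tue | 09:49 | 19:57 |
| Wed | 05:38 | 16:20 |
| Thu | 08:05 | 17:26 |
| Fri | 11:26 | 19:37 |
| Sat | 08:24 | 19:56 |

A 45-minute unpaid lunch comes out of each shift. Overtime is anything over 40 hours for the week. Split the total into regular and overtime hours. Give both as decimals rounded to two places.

Regular 40.00 hours, overtime 6.15 hours

Tue: 09:49–19:57 = 10 h 8 min; less 45 min break → 9 h 23 min
Wed: 05:38–16:20 = 10 h 42 min; less 45 min break → 9 h 57 min
Thu: 08:05–17:26 = 9 h 21 min; less 45 min break → 8 h 36 min
Fri: 11:26–19:37 = 8 h 11 min; less 45 min break → 7 h 26 min
Sat: 08:24–19:56 = 11 h 32 min; less 45 min break → 10 h 47 min
Total worked: 46 h 9 min = 46.15 h.
Threshold 40 h → overtime 6 h 9 min, regular 40 h 0 min.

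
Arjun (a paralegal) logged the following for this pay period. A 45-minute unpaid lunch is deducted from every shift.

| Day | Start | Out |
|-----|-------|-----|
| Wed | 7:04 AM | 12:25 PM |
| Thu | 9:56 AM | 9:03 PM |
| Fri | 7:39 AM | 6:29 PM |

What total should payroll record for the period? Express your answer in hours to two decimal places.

25.05 hours

Wed: 7:04 AM–12:25 PM = 5 h 21 min; less 45 min break → 4 h 36 min
Thu: 9:56 AM–9:03 PM = 11 h 7 min; less 45 min break → 10 h 22 min
Fri: 7:39 AM–6:29 PM = 10 h 50 min; less 45 min break → 10 h 5 min
Total: 4 h 36 min + 10 h 22 min + 10 h 5 min = 25 h 3 min.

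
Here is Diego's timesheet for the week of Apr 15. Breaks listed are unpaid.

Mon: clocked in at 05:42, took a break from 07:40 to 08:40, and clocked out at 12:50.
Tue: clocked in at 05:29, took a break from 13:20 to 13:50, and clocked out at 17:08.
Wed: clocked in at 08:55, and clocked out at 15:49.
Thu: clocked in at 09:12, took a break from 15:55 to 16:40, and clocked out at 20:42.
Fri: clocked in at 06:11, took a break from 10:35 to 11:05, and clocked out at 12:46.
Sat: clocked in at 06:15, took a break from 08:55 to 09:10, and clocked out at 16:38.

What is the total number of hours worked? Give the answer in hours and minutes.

51 h 9 min

Mon: 05:42–12:50 = 7 h 8 min; less 60 min break → 6 h 8 min
Tue: 05:29–17:08 = 11 h 39 min; less 30 min break → 11 h 9 min
Wed: 08:55–15:49 = 6 h 54 min
Thu: 09:12–20:42 = 11 h 30 min; less 45 min break → 10 h 45 min
Fri: 06:11–12:46 = 6 h 35 min; less 30 min break → 6 h 5 min
Sat: 06:15–16:38 = 10 h 23 min; less 15 min break → 10 h 8 min
Total: 6 h 8 min + 11 h 9 min + 6 h 54 min + 10 h 45 min + 6 h 5 min + 10 h 8 min = 51 h 9 min.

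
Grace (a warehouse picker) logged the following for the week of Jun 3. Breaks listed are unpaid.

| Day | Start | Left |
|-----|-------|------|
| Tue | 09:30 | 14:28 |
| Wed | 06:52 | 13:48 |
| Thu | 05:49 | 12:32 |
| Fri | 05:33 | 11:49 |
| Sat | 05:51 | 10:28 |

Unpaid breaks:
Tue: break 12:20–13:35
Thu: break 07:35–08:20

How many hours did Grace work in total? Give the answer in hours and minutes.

27 h 30 min

Tue: 09:30–14:28 = 4 h 58 min; less 75 min break → 3 h 43 min
Wed: 06:52–13:48 = 6 h 56 min
Thu: 05:49–12:32 = 6 h 43 min; less 45 min break → 5 h 58 min
Fri: 05:33–11:49 = 6 h 16 min
Sat: 05:51–10:28 = 4 h 37 min
Total: 3 h 43 min + 6 h 56 min + 5 h 58 min + 6 h 16 min + 4 h 37 min = 27 h 30 min.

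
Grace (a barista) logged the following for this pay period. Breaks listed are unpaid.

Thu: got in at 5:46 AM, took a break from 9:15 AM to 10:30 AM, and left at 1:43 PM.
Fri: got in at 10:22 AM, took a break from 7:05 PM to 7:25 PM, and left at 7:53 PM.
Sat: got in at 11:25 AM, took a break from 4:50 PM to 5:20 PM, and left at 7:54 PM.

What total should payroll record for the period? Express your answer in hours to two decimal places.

Thu: 5:46 AM–1:43 PM = 7 h 57 min; less 75 min break → 6 h 42 min
Fri: 10:22 AM–7:53 PM = 9 h 31 min; less 20 min break → 9 h 11 min
Sat: 11:25 AM–7:54 PM = 8 h 29 min; less 30 min break → 7 h 59 min
Total: 6 h 42 min + 9 h 11 min + 7 h 59 min = 23 h 52 min.

23.87 hours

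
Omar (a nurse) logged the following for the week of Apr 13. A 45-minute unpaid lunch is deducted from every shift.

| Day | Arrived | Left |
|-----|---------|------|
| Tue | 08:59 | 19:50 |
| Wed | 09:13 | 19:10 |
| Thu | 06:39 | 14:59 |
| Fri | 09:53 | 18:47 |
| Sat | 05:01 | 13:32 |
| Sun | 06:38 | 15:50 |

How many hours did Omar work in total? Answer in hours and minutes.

Tue: 08:59–19:50 = 10 h 51 min; less 45 min break → 10 h 6 min
Wed: 09:13–19:10 = 9 h 57 min; less 45 min break → 9 h 12 min
Thu: 06:39–14:59 = 8 h 20 min; less 45 min break → 7 h 35 min
Fri: 09:53–18:47 = 8 h 54 min; less 45 min break → 8 h 9 min
Sat: 05:01–13:32 = 8 h 31 min; less 45 min break → 7 h 46 min
Sun: 06:38–15:50 = 9 h 12 min; less 45 min break → 8 h 27 min
Total: 10 h 6 min + 9 h 12 min + 7 h 35 min + 8 h 9 min + 7 h 46 min + 8 h 27 min = 51 h 15 min.

51 h 15 min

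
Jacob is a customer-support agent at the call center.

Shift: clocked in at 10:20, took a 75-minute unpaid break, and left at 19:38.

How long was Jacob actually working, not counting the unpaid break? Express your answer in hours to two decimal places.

8.05 hours

Shift: 10:20–19:38 = 9 h 18 min; less 75 min break → 8 h 3 min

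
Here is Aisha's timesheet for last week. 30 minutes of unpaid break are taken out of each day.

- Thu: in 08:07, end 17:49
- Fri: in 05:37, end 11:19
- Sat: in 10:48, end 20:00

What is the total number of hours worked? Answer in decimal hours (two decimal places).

Thu: 08:07–17:49 = 9 h 42 min; less 30 min break → 9 h 12 min
Fri: 05:37–11:19 = 5 h 42 min; less 30 min break → 5 h 12 min
Sat: 10:48–20:00 = 9 h 12 min; less 30 min break → 8 h 42 min
Total: 9 h 12 min + 5 h 12 min + 8 h 42 min = 23 h 6 min.

23.10 hours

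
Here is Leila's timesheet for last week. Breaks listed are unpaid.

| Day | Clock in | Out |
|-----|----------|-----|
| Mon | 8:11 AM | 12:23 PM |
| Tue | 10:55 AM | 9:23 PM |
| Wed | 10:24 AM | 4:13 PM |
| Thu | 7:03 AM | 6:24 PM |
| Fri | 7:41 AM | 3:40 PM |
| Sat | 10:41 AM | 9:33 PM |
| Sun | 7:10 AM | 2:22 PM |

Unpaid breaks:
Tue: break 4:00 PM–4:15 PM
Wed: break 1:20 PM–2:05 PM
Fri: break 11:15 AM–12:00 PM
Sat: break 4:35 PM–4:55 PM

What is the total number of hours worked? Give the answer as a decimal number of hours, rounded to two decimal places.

Mon: 8:11 AM–12:23 PM = 4 h 12 min
Tue: 10:55 AM–9:23 PM = 10 h 28 min; less 15 min break → 10 h 13 min
Wed: 10:24 AM–4:13 PM = 5 h 49 min; less 45 min break → 5 h 4 min
Thu: 7:03 AM–6:24 PM = 11 h 21 min
Fri: 7:41 AM–3:40 PM = 7 h 59 min; less 45 min break → 7 h 14 min
Sat: 10:41 AM–9:33 PM = 10 h 52 min; less 20 min break → 10 h 32 min
Sun: 7:10 AM–2:22 PM = 7 h 12 min
Total: 4 h 12 min + 10 h 13 min + 5 h 4 min + 11 h 21 min + 7 h 14 min + 10 h 32 min + 7 h 12 min = 55 h 48 min.

55.80 hours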